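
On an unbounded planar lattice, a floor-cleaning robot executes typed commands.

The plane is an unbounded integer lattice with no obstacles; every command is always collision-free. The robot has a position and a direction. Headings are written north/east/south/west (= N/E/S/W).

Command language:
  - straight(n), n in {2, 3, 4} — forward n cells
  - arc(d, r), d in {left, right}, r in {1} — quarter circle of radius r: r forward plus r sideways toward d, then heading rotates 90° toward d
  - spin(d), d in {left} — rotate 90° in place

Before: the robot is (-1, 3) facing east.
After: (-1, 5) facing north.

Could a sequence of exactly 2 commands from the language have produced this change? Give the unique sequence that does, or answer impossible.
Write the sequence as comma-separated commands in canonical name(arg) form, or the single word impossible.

key: order matters: swapping spin(left) and straight(2) lands elsewhere
t0: (-1, 3) facing east
1. spin(left) → (-1, 3) facing north
2. straight(2) → (-1, 5) facing north
uniquely the one of 36 2-step routes that fits.

spin(left), straight(2)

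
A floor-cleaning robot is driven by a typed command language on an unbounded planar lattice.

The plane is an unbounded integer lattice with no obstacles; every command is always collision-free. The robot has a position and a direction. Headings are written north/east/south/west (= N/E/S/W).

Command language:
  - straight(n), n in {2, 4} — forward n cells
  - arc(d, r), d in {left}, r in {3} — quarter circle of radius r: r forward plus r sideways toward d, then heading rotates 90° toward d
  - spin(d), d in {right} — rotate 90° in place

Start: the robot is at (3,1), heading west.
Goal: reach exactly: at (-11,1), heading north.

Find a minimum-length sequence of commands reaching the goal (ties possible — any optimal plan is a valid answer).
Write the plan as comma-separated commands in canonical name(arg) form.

straight(4), straight(4), straight(4), straight(2), spin(right)

start: at (3,1), heading west
t=1 straight(4) ⇒ at (-1,1), heading west
t=2 straight(4) ⇒ at (-5,1), heading west
t=3 straight(4) ⇒ at (-9,1), heading west
t=4 straight(2) ⇒ at (-11,1), heading west
t=5 spin(right) ⇒ at (-11,1), heading north
nothing shorter than 5 reaches the goal.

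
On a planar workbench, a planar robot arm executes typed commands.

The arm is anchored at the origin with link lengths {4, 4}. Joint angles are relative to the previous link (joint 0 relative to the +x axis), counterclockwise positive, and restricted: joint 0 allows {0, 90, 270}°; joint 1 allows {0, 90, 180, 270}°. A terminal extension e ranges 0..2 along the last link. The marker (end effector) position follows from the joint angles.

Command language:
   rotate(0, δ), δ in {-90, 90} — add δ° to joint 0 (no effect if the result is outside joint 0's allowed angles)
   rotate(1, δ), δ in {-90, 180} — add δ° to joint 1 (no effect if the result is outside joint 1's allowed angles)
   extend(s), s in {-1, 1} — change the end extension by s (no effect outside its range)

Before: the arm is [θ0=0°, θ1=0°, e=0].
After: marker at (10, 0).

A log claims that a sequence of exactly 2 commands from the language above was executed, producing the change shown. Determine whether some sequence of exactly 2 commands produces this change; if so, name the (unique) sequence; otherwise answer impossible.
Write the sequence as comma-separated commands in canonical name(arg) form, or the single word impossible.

extend(1), extend(1)

initial: [θ0=0°, θ1=0°, e=0]
step 1 (extend(1)): [θ0=0°, θ1=0°, e=1]
step 2 (extend(1)): [θ0=0°, θ1=0°, e=2]
no other 2-command option fits: unique.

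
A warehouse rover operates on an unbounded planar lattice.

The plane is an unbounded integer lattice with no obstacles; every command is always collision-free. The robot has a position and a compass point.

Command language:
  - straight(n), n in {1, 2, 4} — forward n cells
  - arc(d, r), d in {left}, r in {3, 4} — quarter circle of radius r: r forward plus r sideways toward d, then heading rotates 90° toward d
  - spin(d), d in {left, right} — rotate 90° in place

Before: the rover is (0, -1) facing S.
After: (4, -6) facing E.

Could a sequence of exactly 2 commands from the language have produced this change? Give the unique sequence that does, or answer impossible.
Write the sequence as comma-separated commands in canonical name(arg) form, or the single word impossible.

straight(1), arc(left, 4)

key: position moved to (4,-6) AND the heading swung to E — translation plus rotation needed
initial: (0, -1) facing S
1. straight(1) → (0, -2) facing S
2. arc(left, 4) → (4, -6) facing E
no rival 2-sequence matches.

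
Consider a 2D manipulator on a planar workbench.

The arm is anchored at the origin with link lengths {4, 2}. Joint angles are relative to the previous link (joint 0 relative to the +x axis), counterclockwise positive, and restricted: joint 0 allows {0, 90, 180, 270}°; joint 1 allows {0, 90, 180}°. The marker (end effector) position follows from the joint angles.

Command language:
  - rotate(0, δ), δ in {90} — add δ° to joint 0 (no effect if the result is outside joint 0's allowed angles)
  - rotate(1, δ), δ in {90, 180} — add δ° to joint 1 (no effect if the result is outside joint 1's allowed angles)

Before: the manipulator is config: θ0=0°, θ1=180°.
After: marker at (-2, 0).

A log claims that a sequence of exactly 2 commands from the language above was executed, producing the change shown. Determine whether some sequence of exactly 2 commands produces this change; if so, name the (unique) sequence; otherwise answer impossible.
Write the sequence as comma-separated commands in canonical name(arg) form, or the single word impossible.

from: config: θ0=0°, θ1=180°
t=1 rotate(0, 90) ⇒ config: θ0=90°, θ1=180°
t=2 rotate(0, 90) ⇒ config: θ0=180°, θ1=180°
no other 2-command option fits: unique.

rotate(0, 90), rotate(0, 90)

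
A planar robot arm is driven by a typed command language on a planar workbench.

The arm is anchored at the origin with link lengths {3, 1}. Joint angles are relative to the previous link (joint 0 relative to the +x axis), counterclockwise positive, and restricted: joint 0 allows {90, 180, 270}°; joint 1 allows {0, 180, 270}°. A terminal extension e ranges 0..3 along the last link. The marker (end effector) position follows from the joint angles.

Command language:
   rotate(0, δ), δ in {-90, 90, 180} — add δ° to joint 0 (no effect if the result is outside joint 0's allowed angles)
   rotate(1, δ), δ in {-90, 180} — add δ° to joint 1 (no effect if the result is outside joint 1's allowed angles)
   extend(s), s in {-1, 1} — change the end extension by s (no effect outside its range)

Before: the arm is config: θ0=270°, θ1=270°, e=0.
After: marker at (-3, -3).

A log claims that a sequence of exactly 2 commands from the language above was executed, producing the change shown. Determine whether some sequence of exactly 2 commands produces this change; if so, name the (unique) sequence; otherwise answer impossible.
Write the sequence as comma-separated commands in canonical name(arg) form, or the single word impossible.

extend(1), extend(1)

from: config: θ0=270°, θ1=270°, e=0
step 1 (extend(1)): config: θ0=270°, θ1=270°, e=1
step 2 (extend(1)): config: θ0=270°, θ1=270°, e=2
all 49 alternatives checked — unique.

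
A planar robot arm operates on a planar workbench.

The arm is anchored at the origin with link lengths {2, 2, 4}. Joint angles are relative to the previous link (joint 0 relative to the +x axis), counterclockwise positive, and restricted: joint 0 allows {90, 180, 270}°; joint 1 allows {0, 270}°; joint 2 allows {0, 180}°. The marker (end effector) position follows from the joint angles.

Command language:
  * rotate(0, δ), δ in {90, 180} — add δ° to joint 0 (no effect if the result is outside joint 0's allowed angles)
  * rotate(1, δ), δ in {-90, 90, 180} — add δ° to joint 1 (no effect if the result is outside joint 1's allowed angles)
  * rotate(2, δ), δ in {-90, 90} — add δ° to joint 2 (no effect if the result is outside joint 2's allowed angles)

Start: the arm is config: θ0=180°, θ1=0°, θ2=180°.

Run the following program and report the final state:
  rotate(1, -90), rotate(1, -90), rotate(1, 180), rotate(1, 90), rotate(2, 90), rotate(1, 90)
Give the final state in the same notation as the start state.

begin: config: θ0=180°, θ1=0°, θ2=180°
step 1 (rotate(1, -90)): config: θ0=180°, θ1=270°, θ2=180°
step 2 (rotate(1, -90)): config: θ0=180°, θ1=270°, θ2=180°
step 3 (rotate(1, 180)): config: θ0=180°, θ1=270°, θ2=180°
step 4 (rotate(1, 90)): config: θ0=180°, θ1=0°, θ2=180°
step 5 (rotate(2, 90)): config: θ0=180°, θ1=0°, θ2=180°
step 6 (rotate(1, 90)): config: θ0=180°, θ1=0°, θ2=180°

config: θ0=180°, θ1=0°, θ2=180°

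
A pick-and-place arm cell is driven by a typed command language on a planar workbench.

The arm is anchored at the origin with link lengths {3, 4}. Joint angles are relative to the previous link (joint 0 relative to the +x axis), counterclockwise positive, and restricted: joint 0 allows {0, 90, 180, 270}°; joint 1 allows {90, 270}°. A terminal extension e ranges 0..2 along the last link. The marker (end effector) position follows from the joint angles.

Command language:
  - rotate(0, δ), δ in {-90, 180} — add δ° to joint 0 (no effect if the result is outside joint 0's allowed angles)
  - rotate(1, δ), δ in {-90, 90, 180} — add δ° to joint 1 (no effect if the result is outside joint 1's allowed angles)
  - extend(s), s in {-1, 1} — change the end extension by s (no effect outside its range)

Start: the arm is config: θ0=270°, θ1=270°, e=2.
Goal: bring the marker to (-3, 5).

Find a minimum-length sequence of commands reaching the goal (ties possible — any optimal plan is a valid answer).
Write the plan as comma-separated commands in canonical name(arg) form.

begin: config: θ0=270°, θ1=270°, e=2
step 1 (extend(-1)): config: θ0=270°, θ1=270°, e=1
step 2 (rotate(0, -90)): config: θ0=180°, θ1=270°, e=1
no 1-step plan works, so 2 is optimal.

extend(-1), rotate(0, -90)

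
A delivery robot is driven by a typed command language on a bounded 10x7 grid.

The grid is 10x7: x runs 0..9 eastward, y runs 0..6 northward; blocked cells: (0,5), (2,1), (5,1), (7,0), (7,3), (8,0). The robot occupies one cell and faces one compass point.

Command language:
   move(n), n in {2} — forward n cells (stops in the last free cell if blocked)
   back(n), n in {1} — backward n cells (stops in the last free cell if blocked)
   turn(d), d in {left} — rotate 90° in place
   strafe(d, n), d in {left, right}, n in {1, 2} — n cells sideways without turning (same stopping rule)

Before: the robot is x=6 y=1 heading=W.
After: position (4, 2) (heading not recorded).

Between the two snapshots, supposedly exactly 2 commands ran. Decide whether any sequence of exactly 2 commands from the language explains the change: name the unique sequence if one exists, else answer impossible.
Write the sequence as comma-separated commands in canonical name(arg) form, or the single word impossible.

key: order matters: swapping strafe(right, 1) and move(2) lands elsewhere
from: x=6 y=1 heading=W
t=1 strafe(right, 1) ⇒ x=6 y=2 heading=W
t=2 move(2) ⇒ x=4 y=2 heading=W
no other 2-command option fits: unique.

strafe(right, 1), move(2)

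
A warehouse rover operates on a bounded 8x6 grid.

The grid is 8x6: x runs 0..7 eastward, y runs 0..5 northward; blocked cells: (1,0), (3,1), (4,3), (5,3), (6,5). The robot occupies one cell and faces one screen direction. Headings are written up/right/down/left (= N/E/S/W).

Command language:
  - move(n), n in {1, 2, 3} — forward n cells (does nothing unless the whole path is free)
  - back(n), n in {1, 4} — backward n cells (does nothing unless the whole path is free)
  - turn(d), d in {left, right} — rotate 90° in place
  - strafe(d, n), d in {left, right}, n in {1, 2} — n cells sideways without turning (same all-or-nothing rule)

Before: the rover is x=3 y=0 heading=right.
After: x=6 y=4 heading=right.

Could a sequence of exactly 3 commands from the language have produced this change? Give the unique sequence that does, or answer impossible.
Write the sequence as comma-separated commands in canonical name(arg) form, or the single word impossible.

key: heading stays E — no command in the sequence turns
begin: x=3 y=0 heading=right
[1] after move(3): x=6 y=0 heading=right
[2] after strafe(left, 2): x=6 y=2 heading=right
[3] after strafe(left, 2): x=6 y=4 heading=right
no other 3-command option fits: unique.

move(3), strafe(left, 2), strafe(left, 2)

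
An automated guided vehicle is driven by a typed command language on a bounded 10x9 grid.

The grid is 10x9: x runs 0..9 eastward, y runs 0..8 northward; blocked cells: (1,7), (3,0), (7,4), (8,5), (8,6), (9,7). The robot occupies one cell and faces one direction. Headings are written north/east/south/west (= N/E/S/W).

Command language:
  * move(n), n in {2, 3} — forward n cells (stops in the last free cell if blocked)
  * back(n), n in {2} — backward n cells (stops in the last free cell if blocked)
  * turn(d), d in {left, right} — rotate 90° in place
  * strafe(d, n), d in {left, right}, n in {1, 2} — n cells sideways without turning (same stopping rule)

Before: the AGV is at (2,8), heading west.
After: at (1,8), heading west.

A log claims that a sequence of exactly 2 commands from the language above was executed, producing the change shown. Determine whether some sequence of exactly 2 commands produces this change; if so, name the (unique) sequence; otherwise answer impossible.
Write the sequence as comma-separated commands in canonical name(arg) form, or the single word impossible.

back(2), move(3)

key: heading stays W — no command in the sequence turns
start: at (2,8), heading west
[1] after back(2): at (4,8), heading west
[2] after move(3): at (1,8), heading west
no other 2-command option fits: unique.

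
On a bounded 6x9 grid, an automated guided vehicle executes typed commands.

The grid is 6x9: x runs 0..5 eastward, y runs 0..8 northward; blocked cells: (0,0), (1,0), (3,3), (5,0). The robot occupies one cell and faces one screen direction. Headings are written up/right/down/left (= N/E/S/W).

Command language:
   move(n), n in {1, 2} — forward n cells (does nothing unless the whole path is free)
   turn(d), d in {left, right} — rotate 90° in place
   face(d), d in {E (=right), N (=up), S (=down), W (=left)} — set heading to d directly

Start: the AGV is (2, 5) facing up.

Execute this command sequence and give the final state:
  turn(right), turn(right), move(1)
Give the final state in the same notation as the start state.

(2, 4) facing down

initial: (2, 5) facing up
[1] after turn(right): (2, 5) facing right
[2] after turn(right): (2, 5) facing down
[3] after move(1): (2, 4) facing down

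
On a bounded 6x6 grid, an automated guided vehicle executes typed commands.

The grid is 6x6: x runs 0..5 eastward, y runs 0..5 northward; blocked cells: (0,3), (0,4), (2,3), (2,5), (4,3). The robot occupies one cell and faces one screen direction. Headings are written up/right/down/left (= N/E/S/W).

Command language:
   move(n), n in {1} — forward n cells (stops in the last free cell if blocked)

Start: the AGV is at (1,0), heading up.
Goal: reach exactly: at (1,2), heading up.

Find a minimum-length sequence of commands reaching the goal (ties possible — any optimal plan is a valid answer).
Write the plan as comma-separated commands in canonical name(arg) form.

begin: at (1,0), heading up
step 1 (move(1)): at (1,1), heading up
step 2 (move(1)): at (1,2), heading up
shorter routes all fall short; 2 is best.

move(1), move(1)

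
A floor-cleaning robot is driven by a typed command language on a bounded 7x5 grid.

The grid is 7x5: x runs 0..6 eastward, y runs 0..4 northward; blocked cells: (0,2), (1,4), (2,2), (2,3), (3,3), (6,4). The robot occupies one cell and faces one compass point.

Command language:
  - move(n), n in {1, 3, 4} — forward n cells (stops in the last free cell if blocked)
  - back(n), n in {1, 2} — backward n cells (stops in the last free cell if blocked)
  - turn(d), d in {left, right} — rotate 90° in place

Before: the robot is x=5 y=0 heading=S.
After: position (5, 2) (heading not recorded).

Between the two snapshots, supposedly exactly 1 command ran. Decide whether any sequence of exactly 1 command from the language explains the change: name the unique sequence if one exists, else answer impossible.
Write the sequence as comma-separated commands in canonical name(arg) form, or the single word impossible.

back(2)

from: x=5 y=0 heading=S
1. back(2) → x=5 y=2 heading=S
no rival 1-sequence matches.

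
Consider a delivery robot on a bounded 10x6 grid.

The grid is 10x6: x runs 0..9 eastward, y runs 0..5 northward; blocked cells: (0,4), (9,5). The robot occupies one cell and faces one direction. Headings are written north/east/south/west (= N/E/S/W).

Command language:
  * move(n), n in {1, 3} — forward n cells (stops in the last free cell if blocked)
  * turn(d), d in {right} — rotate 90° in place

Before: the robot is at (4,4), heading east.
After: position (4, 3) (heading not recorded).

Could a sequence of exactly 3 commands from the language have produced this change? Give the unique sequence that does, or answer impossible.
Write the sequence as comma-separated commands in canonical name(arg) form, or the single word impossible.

turn(right), move(1), turn(right)

start: at (4,4), heading east
1. turn(right) → at (4,4), heading south
2. move(1) → at (4,3), heading south
3. turn(right) → at (4,3), heading west
no other 3-command option fits: unique.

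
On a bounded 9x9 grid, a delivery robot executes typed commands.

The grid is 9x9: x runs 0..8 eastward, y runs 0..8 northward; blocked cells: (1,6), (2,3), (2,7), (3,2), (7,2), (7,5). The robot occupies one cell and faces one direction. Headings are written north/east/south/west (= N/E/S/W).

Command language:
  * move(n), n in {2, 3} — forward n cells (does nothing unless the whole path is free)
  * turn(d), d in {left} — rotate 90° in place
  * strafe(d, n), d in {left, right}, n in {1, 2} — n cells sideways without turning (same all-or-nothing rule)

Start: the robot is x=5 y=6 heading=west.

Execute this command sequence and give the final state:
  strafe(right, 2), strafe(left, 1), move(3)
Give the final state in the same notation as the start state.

start: x=5 y=6 heading=west
[1] after strafe(right, 2): x=5 y=8 heading=west
[2] after strafe(left, 1): x=5 y=7 heading=west
[3] after move(3): x=5 y=7 heading=west

x=5 y=7 heading=west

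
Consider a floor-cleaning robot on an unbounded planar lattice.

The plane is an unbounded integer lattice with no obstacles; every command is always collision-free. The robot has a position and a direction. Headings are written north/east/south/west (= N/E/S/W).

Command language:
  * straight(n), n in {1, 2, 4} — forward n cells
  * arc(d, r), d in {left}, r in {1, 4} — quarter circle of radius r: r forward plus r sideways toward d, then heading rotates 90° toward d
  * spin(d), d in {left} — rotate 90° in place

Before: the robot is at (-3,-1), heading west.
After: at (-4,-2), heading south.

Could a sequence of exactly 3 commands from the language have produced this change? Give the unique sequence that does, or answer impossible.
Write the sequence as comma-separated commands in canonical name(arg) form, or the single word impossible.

key: cell and facing (now S) both changed — the 3 commands mix motion and turning
start: at (-3,-1), heading west
[1] after straight(1): at (-4,-1), heading west
[2] after spin(left): at (-4,-1), heading south
[3] after straight(1): at (-4,-2), heading south
no other 3-command option fits: unique.

straight(1), spin(left), straight(1)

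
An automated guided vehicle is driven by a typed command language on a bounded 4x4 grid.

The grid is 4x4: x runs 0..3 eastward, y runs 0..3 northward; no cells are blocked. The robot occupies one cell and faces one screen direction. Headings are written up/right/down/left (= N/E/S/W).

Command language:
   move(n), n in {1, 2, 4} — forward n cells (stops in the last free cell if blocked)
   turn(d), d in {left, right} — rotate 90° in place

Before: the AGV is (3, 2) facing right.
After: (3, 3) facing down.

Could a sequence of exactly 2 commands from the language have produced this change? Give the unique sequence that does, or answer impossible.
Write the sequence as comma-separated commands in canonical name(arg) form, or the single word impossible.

impossible

no 2-step route produces this change.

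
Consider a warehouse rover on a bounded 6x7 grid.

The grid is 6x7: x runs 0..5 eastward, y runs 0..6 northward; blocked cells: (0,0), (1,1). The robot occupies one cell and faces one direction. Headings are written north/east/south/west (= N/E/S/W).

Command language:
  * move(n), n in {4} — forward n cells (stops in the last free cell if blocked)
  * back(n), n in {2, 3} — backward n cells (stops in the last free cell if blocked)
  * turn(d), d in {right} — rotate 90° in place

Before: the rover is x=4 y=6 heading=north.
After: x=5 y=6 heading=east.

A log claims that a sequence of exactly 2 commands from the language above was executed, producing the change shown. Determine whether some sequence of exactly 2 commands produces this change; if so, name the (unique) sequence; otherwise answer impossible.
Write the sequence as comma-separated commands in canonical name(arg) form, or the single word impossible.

key: move(4) runs into the grid edge before its full distance
initial: x=4 y=6 heading=north
t=1 turn(right) ⇒ x=4 y=6 heading=east
t=2 move(4) ⇒ x=5 y=6 heading=east
all 16 alternatives checked — unique.

turn(right), move(4)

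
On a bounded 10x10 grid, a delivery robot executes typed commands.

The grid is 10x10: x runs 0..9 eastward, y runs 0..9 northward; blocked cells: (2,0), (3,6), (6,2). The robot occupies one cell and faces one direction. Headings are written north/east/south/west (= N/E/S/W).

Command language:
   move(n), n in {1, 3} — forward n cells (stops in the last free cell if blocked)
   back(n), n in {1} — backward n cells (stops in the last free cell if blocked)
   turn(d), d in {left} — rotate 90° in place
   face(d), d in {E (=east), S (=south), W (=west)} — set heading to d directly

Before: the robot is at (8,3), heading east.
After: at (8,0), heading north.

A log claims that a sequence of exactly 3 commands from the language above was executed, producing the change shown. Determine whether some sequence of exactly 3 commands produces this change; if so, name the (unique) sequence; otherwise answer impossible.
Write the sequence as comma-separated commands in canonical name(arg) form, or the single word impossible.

no 3-step route produces this change.

impossible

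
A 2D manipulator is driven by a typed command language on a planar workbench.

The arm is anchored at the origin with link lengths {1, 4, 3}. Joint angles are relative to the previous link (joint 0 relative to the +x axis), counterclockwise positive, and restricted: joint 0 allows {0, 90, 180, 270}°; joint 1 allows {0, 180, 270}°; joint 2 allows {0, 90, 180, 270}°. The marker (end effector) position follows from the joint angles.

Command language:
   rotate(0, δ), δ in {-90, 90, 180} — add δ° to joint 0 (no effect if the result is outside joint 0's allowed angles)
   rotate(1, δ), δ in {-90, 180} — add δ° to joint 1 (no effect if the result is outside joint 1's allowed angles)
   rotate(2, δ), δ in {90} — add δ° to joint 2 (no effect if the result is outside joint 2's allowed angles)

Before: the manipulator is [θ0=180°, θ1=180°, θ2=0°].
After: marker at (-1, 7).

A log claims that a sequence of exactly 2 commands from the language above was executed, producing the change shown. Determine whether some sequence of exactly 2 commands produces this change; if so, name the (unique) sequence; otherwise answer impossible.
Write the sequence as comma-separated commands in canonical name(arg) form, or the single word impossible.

rotate(1, 180), rotate(1, -90)

key: running rotate(1, -90) before rotate(1, 180) would end elsewhere — order is forced
begin: [θ0=180°, θ1=180°, θ2=0°]
step 1 (rotate(1, 180)): [θ0=180°, θ1=0°, θ2=0°]
step 2 (rotate(1, -90)): [θ0=180°, θ1=270°, θ2=0°]
uniquely the one of 36 2-step routes that fits.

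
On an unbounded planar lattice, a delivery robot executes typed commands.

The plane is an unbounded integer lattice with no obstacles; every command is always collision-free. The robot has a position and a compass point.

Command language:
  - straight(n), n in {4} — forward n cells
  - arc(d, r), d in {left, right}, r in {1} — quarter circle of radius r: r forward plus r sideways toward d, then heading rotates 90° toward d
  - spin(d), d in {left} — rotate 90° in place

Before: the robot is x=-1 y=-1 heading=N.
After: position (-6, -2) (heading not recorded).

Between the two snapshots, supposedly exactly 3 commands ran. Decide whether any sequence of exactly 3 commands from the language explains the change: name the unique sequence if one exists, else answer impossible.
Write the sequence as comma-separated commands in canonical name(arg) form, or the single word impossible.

spin(left), straight(4), arc(left, 1)

key: running arc(left, 1) before spin(left) would end elsewhere — order is forced
begin: x=-1 y=-1 heading=N
1. spin(left) → x=-1 y=-1 heading=W
2. straight(4) → x=-5 y=-1 heading=W
3. arc(left, 1) → x=-6 y=-2 heading=S
uniquely the one of 64 3-step routes that fits.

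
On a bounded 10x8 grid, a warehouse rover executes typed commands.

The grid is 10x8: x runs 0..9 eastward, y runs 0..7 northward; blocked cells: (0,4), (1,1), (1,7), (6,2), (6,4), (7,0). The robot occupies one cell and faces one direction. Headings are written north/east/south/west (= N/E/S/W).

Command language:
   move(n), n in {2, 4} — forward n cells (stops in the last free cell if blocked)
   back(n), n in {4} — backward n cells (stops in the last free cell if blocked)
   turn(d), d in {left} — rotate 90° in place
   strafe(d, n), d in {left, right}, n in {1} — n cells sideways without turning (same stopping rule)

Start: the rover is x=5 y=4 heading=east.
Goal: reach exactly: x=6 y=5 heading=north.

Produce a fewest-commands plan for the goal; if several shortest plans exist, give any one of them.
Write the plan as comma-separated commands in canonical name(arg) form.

start: x=5 y=4 heading=east
step 1 (strafe(left, 1)): x=5 y=5 heading=east
step 2 (turn(left)): x=5 y=5 heading=north
step 3 (strafe(right, 1)): x=6 y=5 heading=north
nothing shorter than 3 reaches the goal.

strafe(left, 1), turn(left), strafe(right, 1)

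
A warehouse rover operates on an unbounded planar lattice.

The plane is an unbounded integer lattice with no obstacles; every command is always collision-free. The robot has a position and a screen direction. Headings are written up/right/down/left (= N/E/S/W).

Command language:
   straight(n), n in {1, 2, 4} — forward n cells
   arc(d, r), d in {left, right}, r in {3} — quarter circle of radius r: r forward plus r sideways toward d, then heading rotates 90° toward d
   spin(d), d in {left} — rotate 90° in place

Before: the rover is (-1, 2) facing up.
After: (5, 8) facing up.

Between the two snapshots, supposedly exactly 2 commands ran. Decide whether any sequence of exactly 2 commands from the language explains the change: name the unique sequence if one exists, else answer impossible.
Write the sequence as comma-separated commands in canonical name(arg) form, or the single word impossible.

arc(right, 3), arc(left, 3)

key: order matters: swapping arc(right, 3) and arc(left, 3) lands elsewhere
begin: (-1, 2) facing up
1. arc(right, 3) → (2, 5) facing right
2. arc(left, 3) → (5, 8) facing up
uniquely the one of 36 2-step routes that fits.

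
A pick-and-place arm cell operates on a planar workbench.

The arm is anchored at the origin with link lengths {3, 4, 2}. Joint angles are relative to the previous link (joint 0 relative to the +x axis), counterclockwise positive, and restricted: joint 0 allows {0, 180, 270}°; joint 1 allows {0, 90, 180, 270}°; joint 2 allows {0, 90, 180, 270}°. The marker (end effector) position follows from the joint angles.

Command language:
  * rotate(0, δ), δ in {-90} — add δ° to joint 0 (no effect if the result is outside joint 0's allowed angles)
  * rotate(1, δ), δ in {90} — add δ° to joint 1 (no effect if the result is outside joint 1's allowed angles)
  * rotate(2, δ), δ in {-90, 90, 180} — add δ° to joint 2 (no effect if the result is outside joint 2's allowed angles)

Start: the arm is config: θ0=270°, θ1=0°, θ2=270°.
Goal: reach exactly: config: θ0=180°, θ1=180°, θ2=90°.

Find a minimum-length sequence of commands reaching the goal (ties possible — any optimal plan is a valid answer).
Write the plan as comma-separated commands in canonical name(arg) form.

rotate(1, 90), rotate(1, 90), rotate(0, -90), rotate(2, 180)

t0: config: θ0=270°, θ1=0°, θ2=270°
t=1 rotate(1, 90) ⇒ config: θ0=270°, θ1=90°, θ2=270°
t=2 rotate(1, 90) ⇒ config: θ0=270°, θ1=180°, θ2=270°
t=3 rotate(0, -90) ⇒ config: θ0=180°, θ1=180°, θ2=270°
t=4 rotate(2, 180) ⇒ config: θ0=180°, θ1=180°, θ2=90°
nothing shorter than 4 reaches the goal.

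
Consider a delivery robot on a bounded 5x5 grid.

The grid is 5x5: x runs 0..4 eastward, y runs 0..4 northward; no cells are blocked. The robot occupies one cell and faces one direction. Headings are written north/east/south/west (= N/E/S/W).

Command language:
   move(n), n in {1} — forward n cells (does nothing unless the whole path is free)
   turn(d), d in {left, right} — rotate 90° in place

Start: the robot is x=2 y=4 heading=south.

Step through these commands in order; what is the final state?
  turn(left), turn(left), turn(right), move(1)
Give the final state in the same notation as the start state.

t0: x=2 y=4 heading=south
[1] after turn(left): x=2 y=4 heading=east
[2] after turn(left): x=2 y=4 heading=north
[3] after turn(right): x=2 y=4 heading=east
[4] after move(1): x=3 y=4 heading=east

x=3 y=4 heading=east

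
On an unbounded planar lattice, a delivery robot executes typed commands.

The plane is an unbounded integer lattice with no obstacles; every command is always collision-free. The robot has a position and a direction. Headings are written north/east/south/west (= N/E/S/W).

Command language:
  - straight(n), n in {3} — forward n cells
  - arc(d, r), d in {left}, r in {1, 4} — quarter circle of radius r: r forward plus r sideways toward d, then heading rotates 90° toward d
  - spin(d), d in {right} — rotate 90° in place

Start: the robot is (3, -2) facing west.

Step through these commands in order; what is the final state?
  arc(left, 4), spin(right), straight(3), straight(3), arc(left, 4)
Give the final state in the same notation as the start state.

begin: (3, -2) facing west
step 1 (arc(left, 4)): (-1, -6) facing south
step 2 (spin(right)): (-1, -6) facing west
step 3 (straight(3)): (-4, -6) facing west
step 4 (straight(3)): (-7, -6) facing west
step 5 (arc(left, 4)): (-11, -10) facing south

(-11, -10) facing south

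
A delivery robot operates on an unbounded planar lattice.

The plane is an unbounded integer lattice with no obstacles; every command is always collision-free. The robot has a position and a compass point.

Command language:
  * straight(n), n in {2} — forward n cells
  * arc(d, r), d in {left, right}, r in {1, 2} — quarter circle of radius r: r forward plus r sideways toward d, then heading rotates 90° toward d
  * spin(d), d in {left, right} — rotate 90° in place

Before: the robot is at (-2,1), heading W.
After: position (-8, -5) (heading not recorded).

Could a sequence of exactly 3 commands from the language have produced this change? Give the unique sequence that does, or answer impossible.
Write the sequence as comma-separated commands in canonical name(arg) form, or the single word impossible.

arc(left, 2), arc(right, 2), arc(left, 2)

t0: at (-2,1), heading W
t=1 arc(left, 2) ⇒ at (-4,-1), heading S
t=2 arc(right, 2) ⇒ at (-6,-3), heading W
t=3 arc(left, 2) ⇒ at (-8,-5), heading S
no rival 3-sequence matches.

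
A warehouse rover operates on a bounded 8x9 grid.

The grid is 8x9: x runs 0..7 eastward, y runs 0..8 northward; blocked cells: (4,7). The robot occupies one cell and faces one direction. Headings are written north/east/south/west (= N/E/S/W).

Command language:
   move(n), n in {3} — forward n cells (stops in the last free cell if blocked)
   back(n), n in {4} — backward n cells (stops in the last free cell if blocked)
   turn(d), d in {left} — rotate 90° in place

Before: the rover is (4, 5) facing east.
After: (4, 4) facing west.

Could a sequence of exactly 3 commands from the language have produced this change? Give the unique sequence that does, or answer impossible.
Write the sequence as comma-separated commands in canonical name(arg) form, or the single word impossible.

impossible

every 3-command combo misses the target.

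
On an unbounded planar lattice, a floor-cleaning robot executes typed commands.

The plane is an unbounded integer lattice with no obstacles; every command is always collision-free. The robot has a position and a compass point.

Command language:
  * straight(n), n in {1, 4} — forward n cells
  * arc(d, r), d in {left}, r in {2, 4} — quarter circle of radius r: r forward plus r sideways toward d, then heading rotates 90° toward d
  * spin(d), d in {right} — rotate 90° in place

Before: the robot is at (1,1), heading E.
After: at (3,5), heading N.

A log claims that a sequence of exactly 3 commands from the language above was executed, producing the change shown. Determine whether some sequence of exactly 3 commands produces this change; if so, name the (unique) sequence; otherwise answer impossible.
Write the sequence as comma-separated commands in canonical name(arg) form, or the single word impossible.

key: position moved to (3,5) AND the heading swung to N — translation plus rotation needed
from: at (1,1), heading E
step 1 (arc(left, 2)): at (3,3), heading N
step 2 (straight(1)): at (3,4), heading N
step 3 (straight(1)): at (3,5), heading N
no other 3-command option fits: unique.

arc(left, 2), straight(1), straight(1)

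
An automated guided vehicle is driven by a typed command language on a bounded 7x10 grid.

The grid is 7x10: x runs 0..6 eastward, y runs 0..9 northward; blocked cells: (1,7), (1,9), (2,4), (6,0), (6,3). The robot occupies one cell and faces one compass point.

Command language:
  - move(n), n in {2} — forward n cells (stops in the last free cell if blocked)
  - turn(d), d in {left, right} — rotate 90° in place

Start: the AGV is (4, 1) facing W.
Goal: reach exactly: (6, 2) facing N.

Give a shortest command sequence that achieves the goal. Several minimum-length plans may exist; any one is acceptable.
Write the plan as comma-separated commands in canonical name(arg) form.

initial: (4, 1) facing W
1. turn(left) → (4, 1) facing S
2. turn(left) → (4, 1) facing E
3. move(2) → (6, 1) facing E
4. turn(left) → (6, 1) facing N
5. move(2) → (6, 2) facing N
shorter routes all fall short; 5 is best.

turn(left), turn(left), move(2), turn(left), move(2)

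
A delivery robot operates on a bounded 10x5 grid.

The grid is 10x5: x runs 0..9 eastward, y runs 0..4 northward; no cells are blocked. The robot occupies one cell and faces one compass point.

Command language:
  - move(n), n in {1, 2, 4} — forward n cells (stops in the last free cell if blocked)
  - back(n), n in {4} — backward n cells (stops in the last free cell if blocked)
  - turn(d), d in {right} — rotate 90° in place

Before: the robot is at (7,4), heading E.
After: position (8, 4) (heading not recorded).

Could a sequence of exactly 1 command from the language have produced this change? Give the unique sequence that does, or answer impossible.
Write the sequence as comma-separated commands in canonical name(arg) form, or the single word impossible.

move(1)

initial: at (7,4), heading E
t=1 move(1) ⇒ at (8,4), heading E
no rival 1-sequence matches.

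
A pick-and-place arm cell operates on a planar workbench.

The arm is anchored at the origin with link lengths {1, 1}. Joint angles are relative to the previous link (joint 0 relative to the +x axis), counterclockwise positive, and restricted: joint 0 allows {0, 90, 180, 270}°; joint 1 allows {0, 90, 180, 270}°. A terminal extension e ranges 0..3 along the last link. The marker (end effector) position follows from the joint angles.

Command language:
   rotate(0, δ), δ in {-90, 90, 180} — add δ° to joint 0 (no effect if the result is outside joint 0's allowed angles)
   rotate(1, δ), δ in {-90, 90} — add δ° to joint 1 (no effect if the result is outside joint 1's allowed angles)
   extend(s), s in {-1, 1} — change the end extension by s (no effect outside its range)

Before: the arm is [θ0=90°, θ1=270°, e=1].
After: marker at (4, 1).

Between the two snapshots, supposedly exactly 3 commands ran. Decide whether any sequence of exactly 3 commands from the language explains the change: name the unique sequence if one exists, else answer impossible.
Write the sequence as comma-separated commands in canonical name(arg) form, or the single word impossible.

t0: [θ0=90°, θ1=270°, e=1]
1. extend(1) → [θ0=90°, θ1=270°, e=2]
2. extend(1) → [θ0=90°, θ1=270°, e=3]
3. extend(1) → [θ0=90°, θ1=270°, e=3]
all 343 alternatives checked — unique.

extend(1), extend(1), extend(1)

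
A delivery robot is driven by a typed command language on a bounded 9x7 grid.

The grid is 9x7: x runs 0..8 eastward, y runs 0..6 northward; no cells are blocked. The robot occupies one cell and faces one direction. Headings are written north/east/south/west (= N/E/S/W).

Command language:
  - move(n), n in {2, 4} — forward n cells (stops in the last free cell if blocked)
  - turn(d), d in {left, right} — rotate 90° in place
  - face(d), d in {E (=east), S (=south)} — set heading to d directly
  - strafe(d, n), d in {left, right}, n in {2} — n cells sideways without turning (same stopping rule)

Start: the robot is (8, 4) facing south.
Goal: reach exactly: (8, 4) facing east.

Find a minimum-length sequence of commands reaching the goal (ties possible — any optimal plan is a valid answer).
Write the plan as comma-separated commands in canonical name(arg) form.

turn(left)

start: (8, 4) facing south
1. turn(left) → (8, 4) facing east
shorter routes all fall short; 1 is best.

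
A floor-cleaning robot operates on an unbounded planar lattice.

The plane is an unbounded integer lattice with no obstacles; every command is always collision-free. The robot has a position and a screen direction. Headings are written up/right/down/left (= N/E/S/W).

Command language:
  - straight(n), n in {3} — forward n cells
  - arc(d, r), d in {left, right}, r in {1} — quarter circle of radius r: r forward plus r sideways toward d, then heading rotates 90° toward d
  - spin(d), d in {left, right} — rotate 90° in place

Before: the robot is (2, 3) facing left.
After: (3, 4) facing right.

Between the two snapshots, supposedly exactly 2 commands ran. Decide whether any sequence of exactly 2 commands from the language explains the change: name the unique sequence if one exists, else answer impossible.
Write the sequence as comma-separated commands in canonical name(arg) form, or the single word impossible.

spin(right), arc(right, 1)

key: cell and facing (now E) both changed — the 2 commands mix motion and turning
from: (2, 3) facing left
1. spin(right) → (2, 3) facing up
2. arc(right, 1) → (3, 4) facing right
all 25 alternatives checked — unique.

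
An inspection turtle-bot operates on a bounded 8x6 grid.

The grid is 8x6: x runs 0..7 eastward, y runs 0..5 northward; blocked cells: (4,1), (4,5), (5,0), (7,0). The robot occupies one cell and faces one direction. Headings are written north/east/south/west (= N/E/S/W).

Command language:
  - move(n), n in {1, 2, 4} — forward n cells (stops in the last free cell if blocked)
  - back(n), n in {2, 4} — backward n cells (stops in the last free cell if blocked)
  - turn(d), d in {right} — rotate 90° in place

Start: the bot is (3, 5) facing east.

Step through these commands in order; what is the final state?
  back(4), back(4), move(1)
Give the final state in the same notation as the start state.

(1, 5) facing east

start: (3, 5) facing east
step 1 (back(4)): (0, 5) facing east
step 2 (back(4)): (0, 5) facing east
step 3 (move(1)): (1, 5) facing east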